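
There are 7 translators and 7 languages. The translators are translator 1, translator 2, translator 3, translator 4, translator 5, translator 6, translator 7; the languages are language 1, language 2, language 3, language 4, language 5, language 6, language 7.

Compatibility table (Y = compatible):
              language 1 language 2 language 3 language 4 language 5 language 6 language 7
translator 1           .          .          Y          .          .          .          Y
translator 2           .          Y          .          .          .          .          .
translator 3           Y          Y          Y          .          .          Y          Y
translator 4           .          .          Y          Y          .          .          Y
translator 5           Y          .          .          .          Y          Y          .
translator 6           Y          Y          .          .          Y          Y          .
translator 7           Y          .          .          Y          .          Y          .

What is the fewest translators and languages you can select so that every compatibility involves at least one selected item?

7

The 7 edges translator 1–language 3, translator 2–language 2, translator 3–language 7, translator 4–language 4, translator 5–language 5, translator 6–language 1, translator 7–language 6 form a matching, so any vertex cover needs at least 7 vertices (one per matched edge).
Conversely {translator 1, translator 2, translator 3, translator 4, translator 5, translator 6, translator 7} meets every edge and has exactly 7 vertices, so 7 is optimal.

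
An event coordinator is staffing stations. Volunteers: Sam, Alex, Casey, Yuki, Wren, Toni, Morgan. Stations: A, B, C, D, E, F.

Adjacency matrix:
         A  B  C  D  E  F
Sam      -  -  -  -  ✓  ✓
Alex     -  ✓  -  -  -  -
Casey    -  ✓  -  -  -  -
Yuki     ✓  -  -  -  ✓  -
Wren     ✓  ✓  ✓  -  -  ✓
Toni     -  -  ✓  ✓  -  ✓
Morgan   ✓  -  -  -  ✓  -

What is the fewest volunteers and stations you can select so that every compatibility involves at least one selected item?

6

A maximum matching has 6 edges (e.g. Sam–F, Alex–B, Yuki–A, Wren–C, Toni–D, Morgan–E).
By König's theorem the minimum vertex cover has the same size. One such cover is {Sam, Yuki, Wren, Toni, Morgan, B}.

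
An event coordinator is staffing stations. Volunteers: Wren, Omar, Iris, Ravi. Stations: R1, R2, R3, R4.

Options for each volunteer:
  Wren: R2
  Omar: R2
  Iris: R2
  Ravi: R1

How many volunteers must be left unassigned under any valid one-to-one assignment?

2

A valid assignment of size 2: Wren–R2, Ravi–R1.
The set {Wren, Omar, Iris} has only 1 neighbour ({R2}), so by Hall's theorem at most 2 of the 4 volunteers can be matched.
That matches 2 of the 4, leaving 2 unmatched; no matching can do better.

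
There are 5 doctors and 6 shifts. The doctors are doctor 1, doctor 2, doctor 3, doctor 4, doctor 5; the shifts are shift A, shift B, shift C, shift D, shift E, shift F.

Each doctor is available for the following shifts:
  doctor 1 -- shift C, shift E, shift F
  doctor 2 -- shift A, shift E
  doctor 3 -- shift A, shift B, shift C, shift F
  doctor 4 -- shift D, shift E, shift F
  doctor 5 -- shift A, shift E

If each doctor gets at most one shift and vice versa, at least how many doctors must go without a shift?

A valid assignment of size 5: doctor 1-shift C, doctor 2-shift A, doctor 3-shift B, doctor 4-shift F, doctor 5-shift E.
All 5 doctors are matched, so no larger matching exists.
That matches 5 of the 5, leaving 0 unmatched; no matching can do better.

0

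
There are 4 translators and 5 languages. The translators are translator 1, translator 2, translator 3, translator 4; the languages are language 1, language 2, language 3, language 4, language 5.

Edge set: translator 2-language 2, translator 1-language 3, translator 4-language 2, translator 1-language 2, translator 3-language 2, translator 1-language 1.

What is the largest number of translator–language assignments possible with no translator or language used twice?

For example, pair translator 1-language 1, translator 2-language 2.
The set {translator 2, translator 3, translator 4} has only 1 neighbour ({language 2}), so by Hall's theorem at most 2 of the 4 translators can be matched.

2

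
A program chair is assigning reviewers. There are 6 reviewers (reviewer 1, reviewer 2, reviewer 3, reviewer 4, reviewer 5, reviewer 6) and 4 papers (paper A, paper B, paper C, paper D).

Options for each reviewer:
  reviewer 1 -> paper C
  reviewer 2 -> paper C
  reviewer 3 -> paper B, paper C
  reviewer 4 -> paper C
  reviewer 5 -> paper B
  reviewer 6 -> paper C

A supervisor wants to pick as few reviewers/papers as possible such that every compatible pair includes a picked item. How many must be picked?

The 2 edges reviewer 1–paper C, reviewer 3–paper B form a matching, so any vertex cover needs at least 2 vertices (one per matched edge).
Conversely {paper B, paper C} meets every edge and has exactly 2 vertices, so 2 is optimal.

2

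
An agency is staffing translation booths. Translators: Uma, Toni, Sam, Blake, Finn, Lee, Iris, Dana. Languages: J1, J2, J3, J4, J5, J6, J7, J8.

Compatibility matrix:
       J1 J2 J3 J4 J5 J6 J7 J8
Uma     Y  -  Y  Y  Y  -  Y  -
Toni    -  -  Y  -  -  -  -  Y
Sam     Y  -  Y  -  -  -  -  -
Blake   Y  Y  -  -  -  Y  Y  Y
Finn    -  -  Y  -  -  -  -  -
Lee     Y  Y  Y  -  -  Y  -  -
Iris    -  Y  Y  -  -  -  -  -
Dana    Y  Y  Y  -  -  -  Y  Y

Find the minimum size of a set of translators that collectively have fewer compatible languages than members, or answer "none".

7

Take S = {Toni, Sam, Blake, Finn, Lee, Iris, Dana}. Its neighbourhood is {J1, J2, J3, J6, J7, J8}, so |N(S)| = 6 < |S| = 7.
Every subset of size less than 7 has at least as many neighbours as members, so 7 is the minimum.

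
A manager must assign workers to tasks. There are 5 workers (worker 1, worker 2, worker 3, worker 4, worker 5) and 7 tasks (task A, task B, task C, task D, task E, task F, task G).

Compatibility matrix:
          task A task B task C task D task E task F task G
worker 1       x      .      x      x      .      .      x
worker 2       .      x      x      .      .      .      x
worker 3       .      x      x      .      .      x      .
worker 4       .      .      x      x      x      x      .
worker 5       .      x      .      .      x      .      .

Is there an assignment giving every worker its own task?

For example, pair worker 1→task A, worker 2→task G, worker 3→task F, worker 4→task D, worker 5→task E.
All 5 workers are covered.

Yes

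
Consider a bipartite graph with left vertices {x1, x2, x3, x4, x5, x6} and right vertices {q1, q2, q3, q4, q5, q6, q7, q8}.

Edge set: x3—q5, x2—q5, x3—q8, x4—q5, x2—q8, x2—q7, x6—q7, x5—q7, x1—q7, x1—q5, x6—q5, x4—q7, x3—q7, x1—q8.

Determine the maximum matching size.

One maximum matching: x1-q5, x2-q7, x3-q8.
The set {x1, x2, x3, x4, x5, x6} has only 3 neighbours ({q5, q7, q8}), so by Hall's theorem at most 3 of the 6 left vertices can be matched.

3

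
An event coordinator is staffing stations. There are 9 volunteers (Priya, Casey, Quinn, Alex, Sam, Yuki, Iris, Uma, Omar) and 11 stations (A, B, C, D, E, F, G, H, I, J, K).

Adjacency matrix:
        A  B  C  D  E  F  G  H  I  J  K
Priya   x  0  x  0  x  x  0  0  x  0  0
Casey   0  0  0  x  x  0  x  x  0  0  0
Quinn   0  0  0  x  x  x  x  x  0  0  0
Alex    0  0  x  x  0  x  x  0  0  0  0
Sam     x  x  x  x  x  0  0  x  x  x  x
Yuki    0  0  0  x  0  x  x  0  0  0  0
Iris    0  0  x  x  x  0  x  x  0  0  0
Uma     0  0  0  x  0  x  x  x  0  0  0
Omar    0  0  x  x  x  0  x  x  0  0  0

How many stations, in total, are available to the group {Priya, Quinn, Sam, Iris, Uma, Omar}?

The union of neighbours of {Priya, Quinn, Sam, Iris, Uma, Omar} is {A, B, C, D, E, F, G, H, I, J, K}, which has 11 elements.
Since |N(S)| = 11 ≥ |S| = 6, Hall's condition holds for this subset.

11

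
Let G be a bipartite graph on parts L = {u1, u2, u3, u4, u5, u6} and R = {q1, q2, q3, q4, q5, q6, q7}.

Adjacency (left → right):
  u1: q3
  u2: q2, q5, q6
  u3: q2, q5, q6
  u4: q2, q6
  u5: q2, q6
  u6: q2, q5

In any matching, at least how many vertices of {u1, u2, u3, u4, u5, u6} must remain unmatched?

For example, pair u1→q3, u2→q6, u3→q5, u4→q2.
The set {u2, u3, u4, u5, u6} has only 3 neighbours ({q2, q5, q6}), so by Hall's theorem at most 4 of the 6 left vertices can be matched.
That matches 4 of the 6, leaving 2 unmatched; no matching can do better.

2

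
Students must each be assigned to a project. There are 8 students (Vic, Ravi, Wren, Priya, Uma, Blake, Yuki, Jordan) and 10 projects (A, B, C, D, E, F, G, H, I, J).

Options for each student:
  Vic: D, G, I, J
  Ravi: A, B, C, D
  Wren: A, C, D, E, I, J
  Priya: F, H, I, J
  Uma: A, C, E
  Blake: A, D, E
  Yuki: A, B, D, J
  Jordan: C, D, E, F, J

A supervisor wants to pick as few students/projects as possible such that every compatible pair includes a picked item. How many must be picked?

A maximum matching has 8 edges (e.g. Vic–D, Ravi–B, Wren–I, Priya–H, Uma–C, Blake–E, Yuki–A, Jordan–J).
By König's theorem the minimum vertex cover has the same size. One such cover is {Vic, Ravi, Wren, Priya, Uma, Blake, Yuki, Jordan}.

8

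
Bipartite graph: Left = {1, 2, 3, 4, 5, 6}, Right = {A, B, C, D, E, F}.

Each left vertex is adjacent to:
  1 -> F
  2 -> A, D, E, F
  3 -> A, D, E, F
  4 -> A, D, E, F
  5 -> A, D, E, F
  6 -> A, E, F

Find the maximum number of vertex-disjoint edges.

4

For example, pair 1-F, 2-A, 3-D, 4-E.
The set {1, 2, 3, 4, 5, 6} has only 4 neighbours ({A, D, E, F}), so by Hall's theorem at most 4 of the 6 left vertices can be matched.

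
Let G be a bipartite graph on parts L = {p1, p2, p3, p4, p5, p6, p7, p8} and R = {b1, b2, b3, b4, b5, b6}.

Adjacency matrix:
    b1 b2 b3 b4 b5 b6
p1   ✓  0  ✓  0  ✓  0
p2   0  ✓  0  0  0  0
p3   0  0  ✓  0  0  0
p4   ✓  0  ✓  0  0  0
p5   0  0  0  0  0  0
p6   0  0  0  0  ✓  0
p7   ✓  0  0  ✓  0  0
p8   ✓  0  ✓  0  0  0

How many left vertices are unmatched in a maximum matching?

One maximum matching: p1–b5, p2–b2, p3–b3, p4–b1, p7–b4.
The set {p1, p3, p4, p5, p6, p8} has only 3 neighbours ({b1, b3, b5}), so by Hall's theorem at most 5 of the 8 left vertices can be matched.
That matches 5 of the 8, leaving 3 unmatched; no matching can do better.

3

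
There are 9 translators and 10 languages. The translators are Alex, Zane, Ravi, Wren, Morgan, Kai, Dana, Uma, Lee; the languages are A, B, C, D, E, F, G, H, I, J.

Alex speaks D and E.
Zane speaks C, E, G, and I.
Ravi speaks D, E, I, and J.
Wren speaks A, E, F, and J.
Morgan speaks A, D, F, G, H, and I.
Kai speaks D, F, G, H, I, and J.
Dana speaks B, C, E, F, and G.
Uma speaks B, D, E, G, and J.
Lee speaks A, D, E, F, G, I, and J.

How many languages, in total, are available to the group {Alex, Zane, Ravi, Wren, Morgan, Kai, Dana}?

10

The union of neighbours of {Alex, Zane, Ravi, Wren, Morgan, Kai, Dana} is {A, B, C, D, E, F, G, H, I, J}, which has 10 elements.
Since |N(S)| = 10 ≥ |S| = 7, Hall's condition holds for this subset.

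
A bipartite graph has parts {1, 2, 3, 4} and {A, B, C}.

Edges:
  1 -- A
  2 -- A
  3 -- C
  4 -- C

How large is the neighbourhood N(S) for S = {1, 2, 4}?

2

The union of neighbours of {1, 2, 4} is {A, C}, which has 2 elements.
Since |N(S)| = 2 < |S| = 3, Hall's condition fails for this subset.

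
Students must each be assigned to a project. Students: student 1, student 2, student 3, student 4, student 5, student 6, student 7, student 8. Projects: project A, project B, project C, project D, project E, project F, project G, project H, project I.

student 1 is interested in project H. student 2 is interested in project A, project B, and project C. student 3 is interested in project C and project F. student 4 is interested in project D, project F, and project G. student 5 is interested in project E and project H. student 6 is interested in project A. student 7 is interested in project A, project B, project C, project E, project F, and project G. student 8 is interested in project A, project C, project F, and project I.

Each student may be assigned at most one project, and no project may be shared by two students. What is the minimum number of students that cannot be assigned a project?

0

One maximum matching: student 1→project H, student 2→project B, student 3→project C, student 4→project F, student 5→project E, student 6→project A, student 7→project G, student 8→project I.
All 8 students are matched, so no larger matching exists.
That matches 8 of the 8, leaving 0 unmatched; no matching can do better.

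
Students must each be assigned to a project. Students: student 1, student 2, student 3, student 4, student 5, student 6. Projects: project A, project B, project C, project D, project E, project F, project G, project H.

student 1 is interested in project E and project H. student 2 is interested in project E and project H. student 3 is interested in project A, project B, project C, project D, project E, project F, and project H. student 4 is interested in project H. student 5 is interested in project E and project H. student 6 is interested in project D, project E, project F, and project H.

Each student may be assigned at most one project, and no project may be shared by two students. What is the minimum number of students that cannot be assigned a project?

One maximum matching: student 1→project H, student 2→project E, student 3→project C, student 6→project F.
The set {student 1, student 2, student 4, student 5} has only 2 neighbours ({project E, project H}), so by Hall's theorem at most 4 of the 6 students can be matched.
That matches 4 of the 6, leaving 2 unmatched; no matching can do better.

2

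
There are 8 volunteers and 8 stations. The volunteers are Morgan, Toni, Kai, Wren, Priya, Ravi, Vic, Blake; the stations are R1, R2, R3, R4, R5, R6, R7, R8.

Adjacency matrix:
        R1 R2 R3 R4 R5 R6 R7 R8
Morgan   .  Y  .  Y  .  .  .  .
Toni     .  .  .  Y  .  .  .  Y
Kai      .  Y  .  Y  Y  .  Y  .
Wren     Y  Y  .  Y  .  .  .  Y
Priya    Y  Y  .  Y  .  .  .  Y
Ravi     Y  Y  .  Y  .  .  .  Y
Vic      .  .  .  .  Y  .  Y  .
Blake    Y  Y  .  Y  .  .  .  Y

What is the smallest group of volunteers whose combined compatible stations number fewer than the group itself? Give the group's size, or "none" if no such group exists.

Take S = {Morgan, Toni, Wren, Priya, Ravi}. Its neighbourhood is {R1, R2, R4, R8}, so |N(S)| = 4 < |S| = 5.
Every subset of size less than 5 has at least as many neighbours as members, so 5 is the minimum.

5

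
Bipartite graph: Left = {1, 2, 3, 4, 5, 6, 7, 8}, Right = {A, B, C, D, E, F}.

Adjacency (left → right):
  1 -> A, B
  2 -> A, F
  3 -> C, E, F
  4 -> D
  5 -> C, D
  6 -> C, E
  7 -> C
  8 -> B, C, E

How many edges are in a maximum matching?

6

A valid assignment of size 6: 1–B, 2–A, 3–F, 4–D, 5–C, 6–E.
The set {1, 2, 3, 4, 5, 6, 7, 8} has only 6 neighbours ({A, B, C, D, E, F}), so by Hall's theorem at most 6 of the 8 left vertices can be matched.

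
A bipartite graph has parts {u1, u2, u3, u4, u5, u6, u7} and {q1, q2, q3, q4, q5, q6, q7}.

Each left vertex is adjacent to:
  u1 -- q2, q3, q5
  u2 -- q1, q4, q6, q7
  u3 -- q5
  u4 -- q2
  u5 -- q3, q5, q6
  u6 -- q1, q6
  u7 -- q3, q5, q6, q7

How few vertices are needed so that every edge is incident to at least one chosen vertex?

7

A maximum matching has 7 edges (e.g. u1–q3, u2–q4, u3–q5, u4–q2, u5–q6, u6–q1, u7–q7).
By König's theorem the minimum vertex cover has the same size. One such cover is {u1, u2, u3, u4, u5, u6, u7}.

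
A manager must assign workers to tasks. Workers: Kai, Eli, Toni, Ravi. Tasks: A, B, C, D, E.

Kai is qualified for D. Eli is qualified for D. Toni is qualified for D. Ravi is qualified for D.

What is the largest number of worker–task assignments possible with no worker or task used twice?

1

For example, pair Kai→D.
The set {Kai, Eli, Toni, Ravi} has only 1 neighbour ({D}), so by Hall's theorem at most 1 of the 4 workers can be matched.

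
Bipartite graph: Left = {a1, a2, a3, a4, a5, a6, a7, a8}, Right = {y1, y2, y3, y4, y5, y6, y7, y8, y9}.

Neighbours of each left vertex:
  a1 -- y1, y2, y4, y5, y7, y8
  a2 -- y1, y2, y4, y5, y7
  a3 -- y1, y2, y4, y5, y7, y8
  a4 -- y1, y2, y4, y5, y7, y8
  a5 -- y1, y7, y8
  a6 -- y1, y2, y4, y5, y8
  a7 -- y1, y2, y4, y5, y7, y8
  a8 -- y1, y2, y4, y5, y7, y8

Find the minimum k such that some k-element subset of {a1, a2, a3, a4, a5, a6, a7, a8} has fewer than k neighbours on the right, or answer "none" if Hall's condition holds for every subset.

7

Take S = {a1, a2, a3, a4, a5, a6, a7}. Its neighbourhood is {y1, y2, y4, y5, y7, y8}, so |N(S)| = 6 < |S| = 7.
Every subset of size less than 7 has at least as many neighbours as members, so 7 is the minimum.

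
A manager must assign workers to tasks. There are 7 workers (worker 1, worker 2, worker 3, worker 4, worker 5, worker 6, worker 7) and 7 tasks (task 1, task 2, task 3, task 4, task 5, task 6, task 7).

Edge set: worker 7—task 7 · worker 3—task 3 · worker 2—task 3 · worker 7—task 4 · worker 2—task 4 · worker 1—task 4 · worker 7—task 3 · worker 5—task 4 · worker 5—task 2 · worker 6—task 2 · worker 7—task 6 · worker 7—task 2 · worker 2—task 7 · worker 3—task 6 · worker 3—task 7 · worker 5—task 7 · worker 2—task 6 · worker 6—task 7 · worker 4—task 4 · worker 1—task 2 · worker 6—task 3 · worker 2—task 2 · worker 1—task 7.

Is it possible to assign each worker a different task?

No

The set {worker 1, worker 2, worker 3, worker 4, worker 5, worker 6, worker 7} has only 5 neighbours ({task 2, task 3, task 4, task 6, task 7}), so by Hall's theorem at most 5 of the 7 workers can be matched.
Hence no matching covers every worker.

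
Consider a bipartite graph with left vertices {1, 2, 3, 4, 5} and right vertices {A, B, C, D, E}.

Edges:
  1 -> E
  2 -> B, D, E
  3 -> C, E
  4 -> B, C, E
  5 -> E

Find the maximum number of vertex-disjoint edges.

4

One maximum matching: 1–E, 2–D, 3–C, 4–B.
The set {1, 5} has only 1 neighbour ({E}), so by Hall's theorem at most 4 of the 5 left vertices can be matched.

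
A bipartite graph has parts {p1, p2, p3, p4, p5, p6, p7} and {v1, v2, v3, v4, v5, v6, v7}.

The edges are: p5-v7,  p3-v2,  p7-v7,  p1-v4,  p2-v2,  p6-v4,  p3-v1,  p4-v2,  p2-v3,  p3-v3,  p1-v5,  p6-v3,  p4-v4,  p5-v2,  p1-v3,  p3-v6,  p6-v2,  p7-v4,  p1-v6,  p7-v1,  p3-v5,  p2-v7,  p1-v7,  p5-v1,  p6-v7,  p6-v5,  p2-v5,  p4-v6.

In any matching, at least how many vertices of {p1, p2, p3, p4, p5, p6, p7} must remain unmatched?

For example, pair p1–v3, p2–v5, p3–v1, p4–v6, p5–v2, p6–v4, p7–v7.
This saturates every left vertex, so 7 is the maximum.
That matches 7 of the 7, leaving 0 unmatched; no matching can do better.

0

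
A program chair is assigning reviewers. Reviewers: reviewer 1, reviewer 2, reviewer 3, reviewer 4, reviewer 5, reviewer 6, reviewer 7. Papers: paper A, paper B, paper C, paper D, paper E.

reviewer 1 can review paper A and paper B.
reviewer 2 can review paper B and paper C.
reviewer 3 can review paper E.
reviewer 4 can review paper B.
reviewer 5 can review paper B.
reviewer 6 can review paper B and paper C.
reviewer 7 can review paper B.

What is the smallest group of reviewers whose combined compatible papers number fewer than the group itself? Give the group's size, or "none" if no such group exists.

Take S = {reviewer 4, reviewer 5}. Its neighbourhood is {paper B}, so |N(S)| = 1 < |S| = 2.
No single vertex violates Hall's condition since each has at least one neighbour, so 2 is the minimum.

2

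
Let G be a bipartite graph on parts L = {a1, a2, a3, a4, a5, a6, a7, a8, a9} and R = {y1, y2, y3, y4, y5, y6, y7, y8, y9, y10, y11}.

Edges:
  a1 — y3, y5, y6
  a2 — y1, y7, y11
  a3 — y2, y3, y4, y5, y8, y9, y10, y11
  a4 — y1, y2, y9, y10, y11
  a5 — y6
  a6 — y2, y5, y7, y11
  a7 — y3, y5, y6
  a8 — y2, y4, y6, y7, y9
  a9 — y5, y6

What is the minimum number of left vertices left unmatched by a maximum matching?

1

A valid assignment of size 8: a1–y5, a2–y1, a3–y4, a4–y9, a5–y6, a6–y2, a7–y3, a8–y7.
The set {a1, a5, a7, a9} has only 3 neighbours ({y3, y5, y6}), so by Hall's theorem at most 8 of the 9 left vertices can be matched.
That matches 8 of the 9, leaving 1 unmatched; no matching can do better.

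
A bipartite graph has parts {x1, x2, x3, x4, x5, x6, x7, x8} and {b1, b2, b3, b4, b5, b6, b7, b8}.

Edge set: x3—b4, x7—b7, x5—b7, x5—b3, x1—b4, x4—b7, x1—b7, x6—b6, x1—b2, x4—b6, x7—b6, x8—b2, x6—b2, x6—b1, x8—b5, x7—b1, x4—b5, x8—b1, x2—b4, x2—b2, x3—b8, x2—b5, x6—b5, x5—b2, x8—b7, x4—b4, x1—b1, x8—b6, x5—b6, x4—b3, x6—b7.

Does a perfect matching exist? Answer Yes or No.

Yes

For example, pair x1-b2, x2-b4, x3-b8, x4-b5, x5-b3, x6-b1, x7-b6, x8-b7.
Every left vertex is matched, so this is a perfect matching.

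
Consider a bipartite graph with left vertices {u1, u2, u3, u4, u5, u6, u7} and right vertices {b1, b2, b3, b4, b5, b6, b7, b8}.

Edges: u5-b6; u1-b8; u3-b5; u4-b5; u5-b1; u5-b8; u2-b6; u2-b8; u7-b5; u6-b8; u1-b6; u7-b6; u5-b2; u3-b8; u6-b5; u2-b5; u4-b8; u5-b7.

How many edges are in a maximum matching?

4

For example, pair u1–b6, u2–b8, u3–b5, u5–b7.
The set {u1, u2, u3, u4, u6, u7} has only 3 neighbours ({b5, b6, b8}), so by Hall's theorem at most 4 of the 7 left vertices can be matched.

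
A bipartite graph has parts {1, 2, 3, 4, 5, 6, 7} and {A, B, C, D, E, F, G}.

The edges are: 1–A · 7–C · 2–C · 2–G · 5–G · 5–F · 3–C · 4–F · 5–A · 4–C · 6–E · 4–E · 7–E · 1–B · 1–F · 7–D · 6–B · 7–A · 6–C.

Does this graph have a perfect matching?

Yes

A valid assignment of size 7: 1→F, 2→G, 3→C, 4→E, 5→A, 6→B, 7→D.
Every left vertex is matched, so this is a perfect matching.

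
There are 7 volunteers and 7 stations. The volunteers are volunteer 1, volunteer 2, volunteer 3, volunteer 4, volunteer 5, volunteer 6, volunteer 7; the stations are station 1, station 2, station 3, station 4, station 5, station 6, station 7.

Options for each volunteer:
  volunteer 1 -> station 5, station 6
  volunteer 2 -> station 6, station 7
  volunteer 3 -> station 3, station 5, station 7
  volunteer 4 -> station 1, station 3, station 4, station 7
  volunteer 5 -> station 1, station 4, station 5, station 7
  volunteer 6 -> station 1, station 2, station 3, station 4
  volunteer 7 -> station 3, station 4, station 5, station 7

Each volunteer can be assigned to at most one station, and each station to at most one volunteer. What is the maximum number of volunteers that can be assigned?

7

One maximum matching: volunteer 1-station 5, volunteer 2-station 6, volunteer 3-station 7, volunteer 4-station 1, volunteer 5-station 4, volunteer 6-station 2, volunteer 7-station 3.
This saturates every volunteer, so 7 is the maximum.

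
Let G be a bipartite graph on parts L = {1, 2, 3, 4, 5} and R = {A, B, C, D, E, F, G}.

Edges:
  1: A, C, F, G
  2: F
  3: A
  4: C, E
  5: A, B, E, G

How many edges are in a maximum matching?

5

One maximum matching: 1-C, 2-F, 3-A, 4-E, 5-B.
All 5 left vertices are matched, so no larger matching exists.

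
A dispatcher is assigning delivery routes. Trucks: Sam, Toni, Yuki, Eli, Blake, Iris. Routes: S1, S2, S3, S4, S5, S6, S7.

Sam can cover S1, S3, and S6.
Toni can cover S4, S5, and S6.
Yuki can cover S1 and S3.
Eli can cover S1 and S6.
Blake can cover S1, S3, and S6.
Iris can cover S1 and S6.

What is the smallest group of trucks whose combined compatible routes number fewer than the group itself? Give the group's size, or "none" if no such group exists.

Take S = {Sam, Yuki, Eli, Blake}. Its neighbourhood is {S1, S3, S6}, so |N(S)| = 3 < |S| = 4.
Every subset of size less than 4 has at least as many neighbours as members, so 4 is the minimum.

4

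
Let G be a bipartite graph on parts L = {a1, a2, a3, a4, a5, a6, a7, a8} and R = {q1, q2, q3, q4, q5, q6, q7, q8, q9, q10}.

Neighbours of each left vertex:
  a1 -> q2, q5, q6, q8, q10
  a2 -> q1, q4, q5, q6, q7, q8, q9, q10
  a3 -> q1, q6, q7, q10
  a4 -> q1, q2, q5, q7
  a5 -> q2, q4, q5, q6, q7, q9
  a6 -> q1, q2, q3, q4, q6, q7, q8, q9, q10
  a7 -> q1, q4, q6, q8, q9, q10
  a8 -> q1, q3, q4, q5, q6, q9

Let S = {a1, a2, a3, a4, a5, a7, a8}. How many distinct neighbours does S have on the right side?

The union of neighbours of {a1, a2, a3, a4, a5, a7, a8} is {q1, q2, q3, q4, q5, q6, q7, q8, q9, q10}, which has 10 elements.
Since |N(S)| = 10 ≥ |S| = 7, Hall's condition holds for this subset.

10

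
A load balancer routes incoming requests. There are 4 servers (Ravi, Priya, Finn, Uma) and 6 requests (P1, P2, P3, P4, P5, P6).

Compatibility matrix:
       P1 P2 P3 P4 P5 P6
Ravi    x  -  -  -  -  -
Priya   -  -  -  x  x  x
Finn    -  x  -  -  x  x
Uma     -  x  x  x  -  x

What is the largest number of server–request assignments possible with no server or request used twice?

4

For example, pair Ravi→P1, Priya→P5, Finn→P2, Uma→P6.
All 4 servers are matched, so no larger matching exists.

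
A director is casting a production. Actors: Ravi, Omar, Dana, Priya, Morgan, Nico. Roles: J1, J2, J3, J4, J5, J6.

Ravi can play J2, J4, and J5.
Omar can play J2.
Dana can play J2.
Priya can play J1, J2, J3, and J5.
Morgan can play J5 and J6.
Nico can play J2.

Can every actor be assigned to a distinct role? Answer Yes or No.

No

The set {Omar, Dana, Nico} has only 1 neighbour ({J2}), so by Hall's theorem at most 4 of the 6 actors can be matched.
Hence no matching covers every actor.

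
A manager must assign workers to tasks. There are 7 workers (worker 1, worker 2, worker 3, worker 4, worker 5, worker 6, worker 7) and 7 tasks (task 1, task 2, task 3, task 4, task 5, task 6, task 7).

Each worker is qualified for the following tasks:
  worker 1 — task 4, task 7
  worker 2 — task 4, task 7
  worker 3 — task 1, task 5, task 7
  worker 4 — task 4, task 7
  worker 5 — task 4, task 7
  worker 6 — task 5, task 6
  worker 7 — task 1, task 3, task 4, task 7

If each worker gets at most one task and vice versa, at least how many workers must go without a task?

2

One maximum matching: worker 1–task 4, worker 2–task 7, worker 3–task 5, worker 6–task 6, worker 7–task 1.
The set {worker 1, worker 2, worker 4, worker 5} has only 2 neighbours ({task 4, task 7}), so by Hall's theorem at most 5 of the 7 workers can be matched.
That matches 5 of the 7, leaving 2 unmatched; no matching can do better.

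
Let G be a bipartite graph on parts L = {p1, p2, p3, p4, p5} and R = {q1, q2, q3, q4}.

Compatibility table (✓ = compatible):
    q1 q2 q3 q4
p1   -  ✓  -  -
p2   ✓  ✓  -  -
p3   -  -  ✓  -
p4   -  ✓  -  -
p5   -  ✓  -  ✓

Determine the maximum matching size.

4

One maximum matching: p1–q2, p2–q1, p3–q3, p5–q4.
The set {p1, p4} has only 1 neighbour ({q2}), so by Hall's theorem at most 4 of the 5 left vertices can be matched.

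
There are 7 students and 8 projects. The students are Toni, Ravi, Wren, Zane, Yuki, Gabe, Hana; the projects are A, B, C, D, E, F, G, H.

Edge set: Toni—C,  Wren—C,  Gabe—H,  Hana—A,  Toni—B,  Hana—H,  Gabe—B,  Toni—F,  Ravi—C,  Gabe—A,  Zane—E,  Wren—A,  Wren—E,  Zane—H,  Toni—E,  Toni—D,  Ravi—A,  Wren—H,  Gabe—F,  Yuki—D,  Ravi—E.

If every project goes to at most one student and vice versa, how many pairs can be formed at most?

7

For example, pair Toni–B, Ravi–A, Wren–C, Zane–E, Yuki–D, Gabe–F, Hana–H.
All 7 students are matched, so no larger matching exists.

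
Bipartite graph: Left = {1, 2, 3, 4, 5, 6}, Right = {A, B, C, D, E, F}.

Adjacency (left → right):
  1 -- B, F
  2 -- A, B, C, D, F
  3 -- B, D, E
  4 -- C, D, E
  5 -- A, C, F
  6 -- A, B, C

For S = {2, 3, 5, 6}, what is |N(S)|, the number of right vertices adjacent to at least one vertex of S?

6

The union of neighbours of {2, 3, 5, 6} is {A, B, C, D, E, F}, which has 6 elements.
Since |N(S)| = 6 ≥ |S| = 4, Hall's condition holds for this subset.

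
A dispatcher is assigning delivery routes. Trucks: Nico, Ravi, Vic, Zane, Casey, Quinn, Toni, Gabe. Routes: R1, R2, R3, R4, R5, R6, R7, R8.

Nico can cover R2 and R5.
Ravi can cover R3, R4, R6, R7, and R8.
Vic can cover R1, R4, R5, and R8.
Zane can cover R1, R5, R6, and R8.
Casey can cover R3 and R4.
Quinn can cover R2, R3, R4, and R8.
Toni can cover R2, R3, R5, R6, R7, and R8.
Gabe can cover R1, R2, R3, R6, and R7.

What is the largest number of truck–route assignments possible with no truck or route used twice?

8

A valid assignment of size 8: Nico→R5, Ravi→R7, Vic→R8, Zane→R1, Casey→R4, Quinn→R2, Toni→R3, Gabe→R6.
This saturates every truck, so 8 is the maximum.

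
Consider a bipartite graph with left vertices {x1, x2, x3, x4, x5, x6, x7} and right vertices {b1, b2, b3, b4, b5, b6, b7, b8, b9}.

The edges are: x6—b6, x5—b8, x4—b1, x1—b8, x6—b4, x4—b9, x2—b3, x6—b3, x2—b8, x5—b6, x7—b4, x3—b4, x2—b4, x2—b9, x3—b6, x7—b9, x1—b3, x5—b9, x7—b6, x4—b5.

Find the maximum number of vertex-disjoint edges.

For example, pair x1-b8, x2-b9, x3-b4, x4-b5, x5-b6, x6-b3.
The set {x1, x2, x3, x5, x6, x7} has only 5 neighbours ({b3, b4, b6, b8, b9}), so by Hall's theorem at most 6 of the 7 left vertices can be matched.

6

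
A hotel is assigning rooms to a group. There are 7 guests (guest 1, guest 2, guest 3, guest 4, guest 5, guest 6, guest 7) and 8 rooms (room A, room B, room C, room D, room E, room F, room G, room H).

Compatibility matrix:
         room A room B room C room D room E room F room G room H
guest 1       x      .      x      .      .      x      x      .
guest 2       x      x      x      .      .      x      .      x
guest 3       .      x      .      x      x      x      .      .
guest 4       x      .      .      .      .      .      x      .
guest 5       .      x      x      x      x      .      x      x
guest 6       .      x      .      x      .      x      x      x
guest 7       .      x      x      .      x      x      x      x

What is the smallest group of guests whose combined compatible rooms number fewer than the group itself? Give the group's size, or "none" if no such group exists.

A matching saturating every guest exists, for instance guest 1→room G, guest 2→room H, guest 3→room E, guest 4→room A, guest 5→room D, guest 6→room F, guest 7→room C.
By Hall's marriage theorem, this means |N(S)| ≥ |S| for every subset S, so no violating subset exists.

none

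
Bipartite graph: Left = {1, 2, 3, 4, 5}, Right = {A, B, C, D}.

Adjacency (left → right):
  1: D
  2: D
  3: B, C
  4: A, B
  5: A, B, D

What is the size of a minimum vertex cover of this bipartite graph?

The 4 edges 1–D, 3–C, 4–A, 5–B form a matching, so any vertex cover needs at least 4 vertices (one per matched edge).
Conversely {3, 4, 5, D} meets every edge and has exactly 4 vertices, so 4 is optimal.

4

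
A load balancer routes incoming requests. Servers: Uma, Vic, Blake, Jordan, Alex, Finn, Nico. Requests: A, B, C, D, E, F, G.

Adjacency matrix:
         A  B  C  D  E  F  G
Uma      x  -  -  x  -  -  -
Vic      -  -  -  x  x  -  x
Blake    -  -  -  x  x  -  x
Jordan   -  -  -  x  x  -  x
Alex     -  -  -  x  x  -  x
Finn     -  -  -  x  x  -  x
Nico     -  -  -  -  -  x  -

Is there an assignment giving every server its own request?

The set {Vic, Blake, Jordan, Alex, Finn} has only 3 neighbours ({D, E, G}), so by Hall's theorem at most 5 of the 7 servers can be matched.
Hence no matching covers every server.

No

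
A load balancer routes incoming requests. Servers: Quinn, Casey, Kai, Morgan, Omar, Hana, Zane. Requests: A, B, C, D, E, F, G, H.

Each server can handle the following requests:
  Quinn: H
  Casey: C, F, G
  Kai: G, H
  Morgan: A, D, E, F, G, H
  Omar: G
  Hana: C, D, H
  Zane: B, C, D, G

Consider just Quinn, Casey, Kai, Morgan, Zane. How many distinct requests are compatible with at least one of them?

The union of neighbours of {Quinn, Casey, Kai, Morgan, Zane} is {A, B, C, D, E, F, G, H}, which has 8 elements.
Since |N(S)| = 8 ≥ |S| = 5, Hall's condition holds for this subset.

8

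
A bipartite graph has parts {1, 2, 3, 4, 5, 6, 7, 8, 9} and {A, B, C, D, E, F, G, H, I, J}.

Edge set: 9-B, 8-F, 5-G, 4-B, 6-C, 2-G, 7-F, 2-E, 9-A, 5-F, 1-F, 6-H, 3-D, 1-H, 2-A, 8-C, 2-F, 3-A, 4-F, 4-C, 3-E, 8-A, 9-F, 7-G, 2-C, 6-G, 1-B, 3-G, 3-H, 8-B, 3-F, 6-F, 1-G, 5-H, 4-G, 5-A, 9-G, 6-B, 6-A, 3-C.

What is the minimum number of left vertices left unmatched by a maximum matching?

1

For example, pair 1–H, 2–E, 3–D, 4–F, 5–A, 6–C, 7–G, 8–B.
The set {1, 4, 5, 6, 7, 8, 9} has only 6 neighbours ({A, B, C, F, G, H}), so by Hall's theorem at most 8 of the 9 left vertices can be matched.
That matches 8 of the 9, leaving 1 unmatched; no matching can do better.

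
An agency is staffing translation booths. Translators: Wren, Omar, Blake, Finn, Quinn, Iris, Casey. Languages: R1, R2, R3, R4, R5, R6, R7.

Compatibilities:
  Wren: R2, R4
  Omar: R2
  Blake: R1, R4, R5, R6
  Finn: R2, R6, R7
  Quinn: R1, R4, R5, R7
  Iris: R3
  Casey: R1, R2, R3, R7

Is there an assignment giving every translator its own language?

One maximum matching: Wren→R4, Omar→R2, Blake→R1, Finn→R6, Quinn→R5, Iris→R3, Casey→R7.
All 7 translators are covered.

Yes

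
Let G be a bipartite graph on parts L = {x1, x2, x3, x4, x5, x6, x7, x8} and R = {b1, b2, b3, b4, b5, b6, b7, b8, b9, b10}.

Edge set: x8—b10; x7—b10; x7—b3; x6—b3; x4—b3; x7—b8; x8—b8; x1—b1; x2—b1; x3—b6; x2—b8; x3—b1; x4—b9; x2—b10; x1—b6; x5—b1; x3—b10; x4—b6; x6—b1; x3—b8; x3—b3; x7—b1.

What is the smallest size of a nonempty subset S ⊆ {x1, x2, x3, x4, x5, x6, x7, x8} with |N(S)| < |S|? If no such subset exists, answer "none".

Take S = {x2, x5, x6, x7, x8}. Its neighbourhood is {b1, b3, b8, b10}, so |N(S)| = 4 < |S| = 5.
Every subset of size less than 5 has at least as many neighbours as members, so 5 is the minimum.

5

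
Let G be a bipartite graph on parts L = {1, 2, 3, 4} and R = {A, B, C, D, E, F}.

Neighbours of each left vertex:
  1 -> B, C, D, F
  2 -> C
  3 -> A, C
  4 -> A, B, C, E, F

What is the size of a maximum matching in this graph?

4

One maximum matching: 1→B, 2→C, 3→A, 4→E.
All 4 left vertices are matched, so no larger matching exists.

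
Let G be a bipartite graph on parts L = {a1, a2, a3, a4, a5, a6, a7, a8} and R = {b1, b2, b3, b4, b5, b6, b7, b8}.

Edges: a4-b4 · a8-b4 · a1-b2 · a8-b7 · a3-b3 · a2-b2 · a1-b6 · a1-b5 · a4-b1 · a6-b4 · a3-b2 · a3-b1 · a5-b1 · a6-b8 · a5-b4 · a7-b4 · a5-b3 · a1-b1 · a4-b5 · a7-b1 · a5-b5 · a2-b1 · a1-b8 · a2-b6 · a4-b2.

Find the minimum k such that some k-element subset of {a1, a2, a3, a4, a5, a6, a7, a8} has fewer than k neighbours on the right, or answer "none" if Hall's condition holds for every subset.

none

A matching saturating every left vertex exists, for instance a1→b1, a2→b6, a3→b2, a4→b5, a5→b3, a6→b8, a7→b4, a8→b7.
By Hall's marriage theorem, this means |N(S)| ≥ |S| for every subset S, so no violating subset exists.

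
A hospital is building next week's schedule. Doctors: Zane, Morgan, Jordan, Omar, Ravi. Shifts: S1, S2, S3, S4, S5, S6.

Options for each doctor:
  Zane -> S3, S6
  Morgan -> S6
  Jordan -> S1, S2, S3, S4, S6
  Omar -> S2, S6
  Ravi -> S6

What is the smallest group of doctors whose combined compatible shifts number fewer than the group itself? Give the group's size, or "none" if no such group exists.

2

Take S = {Morgan, Ravi}. Its neighbourhood is {S6}, so |N(S)| = 1 < |S| = 2.
No single vertex violates Hall's condition since each has at least one neighbour, so 2 is the minimum.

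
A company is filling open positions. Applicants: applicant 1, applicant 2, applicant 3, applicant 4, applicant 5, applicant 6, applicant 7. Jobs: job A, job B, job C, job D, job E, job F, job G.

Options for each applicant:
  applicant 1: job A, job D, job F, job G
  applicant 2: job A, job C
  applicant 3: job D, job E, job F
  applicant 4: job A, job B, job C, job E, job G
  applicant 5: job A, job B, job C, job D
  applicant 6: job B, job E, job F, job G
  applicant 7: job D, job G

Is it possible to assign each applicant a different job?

For example, pair applicant 1→job A, applicant 2→job C, applicant 3→job F, applicant 4→job B, applicant 5→job D, applicant 6→job E, applicant 7→job G.
All 7 applicants are covered.

Yes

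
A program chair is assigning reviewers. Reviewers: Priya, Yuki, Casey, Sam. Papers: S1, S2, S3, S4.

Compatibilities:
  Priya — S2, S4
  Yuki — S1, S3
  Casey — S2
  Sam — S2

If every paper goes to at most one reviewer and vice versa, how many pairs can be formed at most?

3

A valid assignment of size 3: Priya-S4, Yuki-S3, Casey-S2.
The set {Casey, Sam} has only 1 neighbour ({S2}), so by Hall's theorem at most 3 of the 4 reviewers can be matched.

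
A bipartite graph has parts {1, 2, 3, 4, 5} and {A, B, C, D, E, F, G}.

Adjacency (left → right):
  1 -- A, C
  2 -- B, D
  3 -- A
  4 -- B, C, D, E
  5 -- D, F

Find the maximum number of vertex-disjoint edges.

For example, pair 1→C, 2→D, 3→A, 4→B, 5→F.
All 5 left vertices are matched, so no larger matching exists.

5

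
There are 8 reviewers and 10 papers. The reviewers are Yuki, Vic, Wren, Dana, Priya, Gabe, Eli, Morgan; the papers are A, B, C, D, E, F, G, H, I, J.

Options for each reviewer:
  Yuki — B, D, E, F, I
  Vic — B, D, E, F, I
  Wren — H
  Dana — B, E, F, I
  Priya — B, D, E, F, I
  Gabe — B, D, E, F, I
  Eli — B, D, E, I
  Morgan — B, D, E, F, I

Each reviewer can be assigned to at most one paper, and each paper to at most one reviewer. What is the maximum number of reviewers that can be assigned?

6

For example, pair Yuki-F, Vic-D, Wren-H, Dana-I, Priya-B, Gabe-E.
The set {Yuki, Vic, Dana, Priya, Gabe, Eli, Morgan} has only 5 neighbours ({B, D, E, F, I}), so by Hall's theorem at most 6 of the 8 reviewers can be matched.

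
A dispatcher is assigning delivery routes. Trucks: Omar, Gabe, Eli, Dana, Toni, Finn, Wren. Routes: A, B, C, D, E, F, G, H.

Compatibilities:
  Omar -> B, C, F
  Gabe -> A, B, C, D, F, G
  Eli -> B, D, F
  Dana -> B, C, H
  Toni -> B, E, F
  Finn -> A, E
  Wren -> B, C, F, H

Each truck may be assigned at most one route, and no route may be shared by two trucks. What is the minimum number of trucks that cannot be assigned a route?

0

A valid assignment of size 7: Omar→F, Gabe→G, Eli→D, Dana→C, Toni→E, Finn→A, Wren→B.
This saturates every truck, so 7 is the maximum.
That matches 7 of the 7, leaving 0 unmatched; no matching can do better.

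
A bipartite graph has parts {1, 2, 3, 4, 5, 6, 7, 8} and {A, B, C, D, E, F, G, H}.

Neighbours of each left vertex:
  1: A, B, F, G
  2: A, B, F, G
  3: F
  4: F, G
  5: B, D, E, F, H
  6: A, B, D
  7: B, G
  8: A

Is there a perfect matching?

The set {1, 2, 3, 4, 7, 8} has only 4 neighbours ({A, B, F, G}), so by Hall's theorem at most 6 of the 8 left vertices can be matched.
Hence no matching covers every left vertex.

No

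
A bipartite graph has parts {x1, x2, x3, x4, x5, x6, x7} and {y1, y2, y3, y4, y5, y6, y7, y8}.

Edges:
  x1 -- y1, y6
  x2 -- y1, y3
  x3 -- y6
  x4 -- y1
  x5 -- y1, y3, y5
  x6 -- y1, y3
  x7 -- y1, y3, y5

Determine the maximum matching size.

For example, pair x1–y1, x2–y3, x3–y6, x5–y5.
The set {x1, x2, x3, x4, x5, x6, x7} has only 4 neighbours ({y1, y3, y5, y6}), so by Hall's theorem at most 4 of the 7 left vertices can be matched.

4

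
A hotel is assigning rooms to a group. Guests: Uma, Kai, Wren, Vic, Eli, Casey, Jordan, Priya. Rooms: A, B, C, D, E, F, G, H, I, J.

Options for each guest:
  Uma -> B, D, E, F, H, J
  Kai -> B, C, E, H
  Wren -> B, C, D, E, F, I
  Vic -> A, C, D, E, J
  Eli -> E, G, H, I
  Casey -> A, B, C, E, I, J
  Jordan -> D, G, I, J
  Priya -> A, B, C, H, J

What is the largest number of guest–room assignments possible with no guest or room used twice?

One maximum matching: Uma→H, Kai→C, Wren→B, Vic→E, Eli→G, Casey→A, Jordan→D, Priya→J.
This saturates every guest, so 8 is the maximum.

8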